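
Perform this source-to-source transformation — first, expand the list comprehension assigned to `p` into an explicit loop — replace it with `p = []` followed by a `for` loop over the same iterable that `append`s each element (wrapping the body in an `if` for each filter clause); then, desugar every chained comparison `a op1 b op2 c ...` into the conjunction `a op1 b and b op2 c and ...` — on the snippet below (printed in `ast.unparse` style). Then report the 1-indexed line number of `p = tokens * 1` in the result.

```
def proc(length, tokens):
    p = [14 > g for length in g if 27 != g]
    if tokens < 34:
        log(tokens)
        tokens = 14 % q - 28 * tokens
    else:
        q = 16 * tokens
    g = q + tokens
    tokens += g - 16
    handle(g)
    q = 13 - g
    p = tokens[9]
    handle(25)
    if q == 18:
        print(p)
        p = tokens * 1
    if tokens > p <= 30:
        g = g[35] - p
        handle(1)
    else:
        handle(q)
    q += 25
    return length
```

Transformed code:
def proc(length, tokens):
    p = []
    for length in g:
        if 27 != g:
            p.append(14 > g)
    if tokens < 34:
        log(tokens)
        tokens = 14 % q - 28 * tokens
    else:
        q = 16 * tokens
    g = q + tokens
    tokens += g - 16
    handle(g)
    q = 13 - g
    p = tokens[9]
    handle(25)
    if q == 18:
        print(p)
        p = tokens * 1
    if tokens > p and p <= 30:
        g = g[35] - p
        handle(1)
    else:
        handle(q)
    q += 25
    return length

19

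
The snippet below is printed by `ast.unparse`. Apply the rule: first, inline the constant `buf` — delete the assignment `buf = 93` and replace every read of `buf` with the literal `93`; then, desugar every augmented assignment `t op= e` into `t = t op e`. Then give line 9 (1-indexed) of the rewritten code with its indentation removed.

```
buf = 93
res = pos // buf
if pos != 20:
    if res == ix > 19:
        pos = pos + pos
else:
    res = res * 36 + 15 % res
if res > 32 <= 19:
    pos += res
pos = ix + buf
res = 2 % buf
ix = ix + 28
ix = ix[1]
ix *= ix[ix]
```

Transformed code:
res = pos // 93
if pos != 20:
    if res == ix > 19:
        pos = pos + pos
else:
    res = res * 36 + 15 % res
if res > 32 <= 19:
    pos = pos + res
pos = ix + 93
res = 2 % 93
ix = ix + 28
ix = ix[1]
ix = ix * ix[ix]

pos = ix + 93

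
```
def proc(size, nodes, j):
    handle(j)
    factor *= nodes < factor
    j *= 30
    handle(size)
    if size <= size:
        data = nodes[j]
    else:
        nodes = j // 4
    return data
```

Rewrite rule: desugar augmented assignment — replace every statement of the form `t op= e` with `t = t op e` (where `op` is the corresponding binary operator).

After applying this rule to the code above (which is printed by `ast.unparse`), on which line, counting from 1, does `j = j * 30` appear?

Transformed code:
def proc(size, nodes, j):
    handle(j)
    factor = factor * (nodes < factor)
    j = j * 30
    handle(size)
    if size <= size:
        data = nodes[j]
    else:
        nodes = j // 4
    return data

4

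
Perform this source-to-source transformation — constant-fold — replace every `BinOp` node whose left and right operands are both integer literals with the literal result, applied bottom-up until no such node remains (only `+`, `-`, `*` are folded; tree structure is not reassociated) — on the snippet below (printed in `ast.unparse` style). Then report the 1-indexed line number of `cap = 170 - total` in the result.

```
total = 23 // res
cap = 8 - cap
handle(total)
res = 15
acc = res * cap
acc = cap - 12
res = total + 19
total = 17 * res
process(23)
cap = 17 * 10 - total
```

Transformed code:
total = 23 // res
cap = 8 - cap
handle(total)
res = 15
acc = res * cap
acc = cap - 12
res = total + 19
total = 17 * res
process(23)
cap = 170 - total

10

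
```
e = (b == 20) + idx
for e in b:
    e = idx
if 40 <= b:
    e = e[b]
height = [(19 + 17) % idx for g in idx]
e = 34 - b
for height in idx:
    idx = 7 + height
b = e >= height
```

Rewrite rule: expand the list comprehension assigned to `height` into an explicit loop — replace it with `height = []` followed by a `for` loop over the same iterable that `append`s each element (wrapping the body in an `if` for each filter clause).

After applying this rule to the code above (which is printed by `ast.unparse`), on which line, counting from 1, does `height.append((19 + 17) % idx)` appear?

8

Transformed code:
e = (b == 20) + idx
for e in b:
    e = idx
if 40 <= b:
    e = e[b]
height = []
for g in idx:
    height.append((19 + 17) % idx)
e = 34 - b
for height in idx:
    idx = 7 + height
b = e >= height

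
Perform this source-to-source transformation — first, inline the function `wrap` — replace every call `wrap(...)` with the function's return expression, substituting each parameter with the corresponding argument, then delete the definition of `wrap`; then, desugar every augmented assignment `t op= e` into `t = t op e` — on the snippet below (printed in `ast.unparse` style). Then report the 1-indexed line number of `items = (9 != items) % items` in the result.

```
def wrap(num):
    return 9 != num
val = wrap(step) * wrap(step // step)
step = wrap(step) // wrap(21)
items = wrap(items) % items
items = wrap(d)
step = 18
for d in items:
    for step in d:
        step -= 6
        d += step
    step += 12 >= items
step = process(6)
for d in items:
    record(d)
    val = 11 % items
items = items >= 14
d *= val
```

3

Transformed code:
val = (9 != step) * (9 != step // step)
step = (9 != step) // (9 != 21)
items = (9 != items) % items
items = 9 != d
step = 18
for d in items:
    for step in d:
        step = step - 6
        d = d + step
    step = step + (12 >= items)
step = process(6)
for d in items:
    record(d)
    val = 11 % items
items = items >= 14
d = d * val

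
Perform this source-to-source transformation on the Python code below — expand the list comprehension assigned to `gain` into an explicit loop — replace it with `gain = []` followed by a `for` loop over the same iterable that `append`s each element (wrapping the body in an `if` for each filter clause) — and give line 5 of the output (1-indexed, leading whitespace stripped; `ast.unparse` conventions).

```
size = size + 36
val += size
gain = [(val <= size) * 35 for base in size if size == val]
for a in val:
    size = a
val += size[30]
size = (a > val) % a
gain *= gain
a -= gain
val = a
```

Transformed code:
size = size + 36
val += size
gain = []
for base in size:
    if size == val:
        gain.append((val <= size) * 35)
for a in val:
    size = a
val += size[30]
size = (a > val) % a
gain *= gain
a -= gain
val = a

if size == val:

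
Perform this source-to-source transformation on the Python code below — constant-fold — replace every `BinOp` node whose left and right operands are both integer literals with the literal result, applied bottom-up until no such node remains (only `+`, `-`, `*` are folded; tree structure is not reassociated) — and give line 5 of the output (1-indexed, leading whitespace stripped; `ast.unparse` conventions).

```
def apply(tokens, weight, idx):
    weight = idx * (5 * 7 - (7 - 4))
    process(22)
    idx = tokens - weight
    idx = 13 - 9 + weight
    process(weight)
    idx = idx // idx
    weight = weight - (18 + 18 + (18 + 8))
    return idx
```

Transformed code:
def apply(tokens, weight, idx):
    weight = idx * 32
    process(22)
    idx = tokens - weight
    idx = 4 + weight
    process(weight)
    idx = idx // idx
    weight = weight - 62
    return idx

idx = 4 + weight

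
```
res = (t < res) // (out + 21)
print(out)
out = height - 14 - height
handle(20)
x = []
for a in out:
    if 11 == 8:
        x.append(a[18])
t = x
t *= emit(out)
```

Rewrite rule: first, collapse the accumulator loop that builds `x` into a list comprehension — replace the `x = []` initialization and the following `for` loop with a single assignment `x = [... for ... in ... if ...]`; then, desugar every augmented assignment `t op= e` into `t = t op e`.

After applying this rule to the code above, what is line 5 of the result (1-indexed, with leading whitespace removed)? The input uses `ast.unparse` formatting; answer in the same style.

Transformed code:
res = (t < res) // (out + 21)
print(out)
out = height - 14 - height
handle(20)
x = [a[18] for a in out if 11 == 8]
t = x
t = t * emit(out)

x = [a[18] for a in out if 11 == 8]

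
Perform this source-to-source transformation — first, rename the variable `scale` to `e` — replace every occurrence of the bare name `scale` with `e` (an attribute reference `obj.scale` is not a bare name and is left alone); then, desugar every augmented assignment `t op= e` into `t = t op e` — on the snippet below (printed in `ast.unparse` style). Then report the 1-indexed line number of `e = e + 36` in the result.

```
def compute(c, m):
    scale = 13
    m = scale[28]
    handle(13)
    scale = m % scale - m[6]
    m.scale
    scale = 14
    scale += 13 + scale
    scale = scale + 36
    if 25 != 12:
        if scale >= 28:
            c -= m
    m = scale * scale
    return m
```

Transformed code:
def compute(c, m):
    e = 13
    m = e[28]
    handle(13)
    e = m % e - m[6]
    m.scale
    e = 14
    e = e + (13 + e)
    e = e + 36
    if 25 != 12:
        if e >= 28:
            c = c - m
    m = e * e
    return m

9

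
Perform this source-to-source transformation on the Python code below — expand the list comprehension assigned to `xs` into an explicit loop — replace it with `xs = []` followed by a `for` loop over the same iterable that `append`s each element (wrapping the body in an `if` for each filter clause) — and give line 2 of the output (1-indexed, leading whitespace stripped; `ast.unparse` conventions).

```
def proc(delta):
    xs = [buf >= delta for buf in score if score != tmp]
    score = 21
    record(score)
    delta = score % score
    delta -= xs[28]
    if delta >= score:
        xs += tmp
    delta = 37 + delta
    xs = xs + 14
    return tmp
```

Transformed code:
def proc(delta):
    xs = []
    for buf in score:
        if score != tmp:
            xs.append(buf >= delta)
    score = 21
    record(score)
    delta = score % score
    delta -= xs[28]
    if delta >= score:
        xs += tmp
    delta = 37 + delta
    xs = xs + 14
    return tmp

xs = []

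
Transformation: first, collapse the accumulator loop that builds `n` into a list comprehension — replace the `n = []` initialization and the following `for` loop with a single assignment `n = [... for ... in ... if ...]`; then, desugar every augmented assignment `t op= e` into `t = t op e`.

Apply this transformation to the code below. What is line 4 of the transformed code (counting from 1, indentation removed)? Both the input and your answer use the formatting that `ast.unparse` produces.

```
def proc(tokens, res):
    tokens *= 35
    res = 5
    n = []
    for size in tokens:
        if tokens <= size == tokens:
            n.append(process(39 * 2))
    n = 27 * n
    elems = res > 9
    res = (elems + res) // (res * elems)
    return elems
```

Transformed code:
def proc(tokens, res):
    tokens = tokens * 35
    res = 5
    n = [process(39 * 2) for size in tokens if tokens <= size == tokens]
    n = 27 * n
    elems = res > 9
    res = (elems + res) // (res * elems)
    return elems

n = [process(39 * 2) for size in tokens if tokens <= size == tokens]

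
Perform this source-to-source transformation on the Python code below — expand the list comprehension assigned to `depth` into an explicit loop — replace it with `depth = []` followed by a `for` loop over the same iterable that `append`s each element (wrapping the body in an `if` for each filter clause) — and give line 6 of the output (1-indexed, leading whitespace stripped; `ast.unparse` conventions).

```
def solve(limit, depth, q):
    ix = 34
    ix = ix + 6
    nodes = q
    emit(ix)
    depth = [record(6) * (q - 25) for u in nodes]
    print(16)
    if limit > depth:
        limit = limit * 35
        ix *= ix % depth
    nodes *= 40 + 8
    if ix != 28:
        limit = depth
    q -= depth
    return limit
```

Transformed code:
def solve(limit, depth, q):
    ix = 34
    ix = ix + 6
    nodes = q
    emit(ix)
    depth = []
    for u in nodes:
        depth.append(record(6) * (q - 25))
    print(16)
    if limit > depth:
        limit = limit * 35
        ix *= ix % depth
    nodes *= 40 + 8
    if ix != 28:
        limit = depth
    q -= depth
    return limit

depth = []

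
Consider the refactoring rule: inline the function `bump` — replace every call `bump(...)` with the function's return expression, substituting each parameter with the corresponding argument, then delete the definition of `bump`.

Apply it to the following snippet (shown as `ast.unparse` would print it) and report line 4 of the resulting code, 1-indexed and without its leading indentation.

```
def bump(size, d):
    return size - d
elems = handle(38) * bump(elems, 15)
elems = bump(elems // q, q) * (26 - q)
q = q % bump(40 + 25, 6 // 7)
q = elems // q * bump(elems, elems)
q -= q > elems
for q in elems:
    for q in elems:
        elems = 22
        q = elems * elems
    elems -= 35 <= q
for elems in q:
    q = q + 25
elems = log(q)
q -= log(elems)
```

Transformed code:
elems = handle(38) * (elems - 15)
elems = (elems // q - q) * (26 - q)
q = q % (40 + 25 - 6 // 7)
q = elems // q * (elems - elems)
q -= q > elems
for q in elems:
    for q in elems:
        elems = 22
        q = elems * elems
    elems -= 35 <= q
for elems in q:
    q = q + 25
elems = log(q)
q -= log(elems)

q = elems // q * (elems - elems)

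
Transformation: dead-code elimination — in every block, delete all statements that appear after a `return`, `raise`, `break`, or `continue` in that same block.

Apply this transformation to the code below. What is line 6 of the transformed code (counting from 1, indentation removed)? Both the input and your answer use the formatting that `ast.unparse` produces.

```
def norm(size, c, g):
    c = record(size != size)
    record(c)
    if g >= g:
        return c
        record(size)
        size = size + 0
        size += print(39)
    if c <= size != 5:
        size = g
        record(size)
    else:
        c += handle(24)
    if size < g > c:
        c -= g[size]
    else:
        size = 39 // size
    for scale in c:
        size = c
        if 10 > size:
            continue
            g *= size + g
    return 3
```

Transformed code:
def norm(size, c, g):
    c = record(size != size)
    record(c)
    if g >= g:
        return c
    if c <= size != 5:
        size = g
        record(size)
    else:
        c += handle(24)
    if size < g > c:
        c -= g[size]
    else:
        size = 39 // size
    for scale in c:
        size = c
        if 10 > size:
            continue
    return 3

if c <= size != 5:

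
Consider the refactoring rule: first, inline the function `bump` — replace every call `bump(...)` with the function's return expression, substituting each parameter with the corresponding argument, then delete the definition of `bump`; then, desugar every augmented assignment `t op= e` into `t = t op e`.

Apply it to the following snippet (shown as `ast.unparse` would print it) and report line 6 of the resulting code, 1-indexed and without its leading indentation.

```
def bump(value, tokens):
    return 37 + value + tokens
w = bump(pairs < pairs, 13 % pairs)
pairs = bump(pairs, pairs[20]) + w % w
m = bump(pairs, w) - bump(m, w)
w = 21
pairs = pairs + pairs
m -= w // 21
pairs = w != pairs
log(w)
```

Transformed code:
w = 37 + (pairs < pairs) + 13 % pairs
pairs = 37 + pairs + pairs[20] + w % w
m = 37 + pairs + w - (37 + m + w)
w = 21
pairs = pairs + pairs
m = m - w // 21
pairs = w != pairs
log(w)

m = m - w // 21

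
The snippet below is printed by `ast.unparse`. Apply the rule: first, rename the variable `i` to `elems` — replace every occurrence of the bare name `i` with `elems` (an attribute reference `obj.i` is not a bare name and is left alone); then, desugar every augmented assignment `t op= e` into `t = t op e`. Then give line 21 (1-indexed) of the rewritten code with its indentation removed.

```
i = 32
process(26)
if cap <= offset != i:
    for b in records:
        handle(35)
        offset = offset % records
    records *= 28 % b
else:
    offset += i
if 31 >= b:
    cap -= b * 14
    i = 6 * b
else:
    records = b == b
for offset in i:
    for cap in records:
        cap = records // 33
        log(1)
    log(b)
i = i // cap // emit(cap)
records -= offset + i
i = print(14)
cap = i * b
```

records = records - (offset + elems)

Transformed code:
elems = 32
process(26)
if cap <= offset != elems:
    for b in records:
        handle(35)
        offset = offset % records
    records = records * (28 % b)
else:
    offset = offset + elems
if 31 >= b:
    cap = cap - b * 14
    elems = 6 * b
else:
    records = b == b
for offset in elems:
    for cap in records:
        cap = records // 33
        log(1)
    log(b)
elems = elems // cap // emit(cap)
records = records - (offset + elems)
elems = print(14)
cap = elems * b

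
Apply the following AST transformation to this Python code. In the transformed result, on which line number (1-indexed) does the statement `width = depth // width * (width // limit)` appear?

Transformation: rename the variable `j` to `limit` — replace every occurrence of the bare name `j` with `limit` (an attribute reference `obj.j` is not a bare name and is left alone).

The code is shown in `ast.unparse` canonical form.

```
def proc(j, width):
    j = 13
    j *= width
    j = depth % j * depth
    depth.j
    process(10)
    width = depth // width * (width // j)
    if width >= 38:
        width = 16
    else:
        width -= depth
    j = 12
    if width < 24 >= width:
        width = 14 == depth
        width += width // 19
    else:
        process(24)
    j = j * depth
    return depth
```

Transformed code:
def proc(limit, width):
    limit = 13
    limit *= width
    limit = depth % limit * depth
    depth.j
    process(10)
    width = depth // width * (width // limit)
    if width >= 38:
        width = 16
    else:
        width -= depth
    limit = 12
    if width < 24 >= width:
        width = 14 == depth
        width += width // 19
    else:
        process(24)
    limit = limit * depth
    return depth

7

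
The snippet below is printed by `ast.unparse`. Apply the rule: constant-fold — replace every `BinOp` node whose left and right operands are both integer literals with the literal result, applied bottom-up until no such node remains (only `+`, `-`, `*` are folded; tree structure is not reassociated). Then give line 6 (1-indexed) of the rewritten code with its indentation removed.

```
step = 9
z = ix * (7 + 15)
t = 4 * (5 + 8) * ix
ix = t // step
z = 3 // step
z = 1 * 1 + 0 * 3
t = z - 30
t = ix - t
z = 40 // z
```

z = 1

Transformed code:
step = 9
z = ix * 22
t = 52 * ix
ix = t // step
z = 3 // step
z = 1
t = z - 30
t = ix - t
z = 40 // z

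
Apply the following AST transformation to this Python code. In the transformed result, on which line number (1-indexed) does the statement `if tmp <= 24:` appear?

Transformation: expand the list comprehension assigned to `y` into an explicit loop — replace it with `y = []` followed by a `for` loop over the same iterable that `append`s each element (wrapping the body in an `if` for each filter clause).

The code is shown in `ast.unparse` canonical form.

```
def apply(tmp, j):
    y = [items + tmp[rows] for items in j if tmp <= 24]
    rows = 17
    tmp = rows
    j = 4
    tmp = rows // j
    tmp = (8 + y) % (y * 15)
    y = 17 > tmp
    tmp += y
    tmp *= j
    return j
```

Transformed code:
def apply(tmp, j):
    y = []
    for items in j:
        if tmp <= 24:
            y.append(items + tmp[rows])
    rows = 17
    tmp = rows
    j = 4
    tmp = rows // j
    tmp = (8 + y) % (y * 15)
    y = 17 > tmp
    tmp += y
    tmp *= j
    return j

4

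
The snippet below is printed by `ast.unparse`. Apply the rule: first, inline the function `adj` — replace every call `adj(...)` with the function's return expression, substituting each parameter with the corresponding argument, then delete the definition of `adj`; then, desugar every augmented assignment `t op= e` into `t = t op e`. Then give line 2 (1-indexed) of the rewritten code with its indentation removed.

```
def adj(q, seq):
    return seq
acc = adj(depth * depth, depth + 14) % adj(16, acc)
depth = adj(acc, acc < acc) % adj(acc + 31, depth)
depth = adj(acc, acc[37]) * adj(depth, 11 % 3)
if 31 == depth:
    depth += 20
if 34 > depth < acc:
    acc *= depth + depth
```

depth = (acc < acc) % depth

Transformed code:
acc = (depth + 14) % acc
depth = (acc < acc) % depth
depth = acc[37] * (11 % 3)
if 31 == depth:
    depth = depth + 20
if 34 > depth < acc:
    acc = acc * (depth + depth)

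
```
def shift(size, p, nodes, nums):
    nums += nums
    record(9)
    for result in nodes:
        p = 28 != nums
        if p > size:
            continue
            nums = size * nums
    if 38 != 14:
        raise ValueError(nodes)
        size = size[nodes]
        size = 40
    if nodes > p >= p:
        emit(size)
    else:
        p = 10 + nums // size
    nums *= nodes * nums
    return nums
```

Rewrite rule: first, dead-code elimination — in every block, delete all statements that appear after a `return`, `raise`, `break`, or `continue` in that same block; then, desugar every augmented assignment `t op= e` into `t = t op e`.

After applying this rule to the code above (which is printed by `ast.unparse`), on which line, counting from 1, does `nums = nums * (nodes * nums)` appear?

Transformed code:
def shift(size, p, nodes, nums):
    nums = nums + nums
    record(9)
    for result in nodes:
        p = 28 != nums
        if p > size:
            continue
    if 38 != 14:
        raise ValueError(nodes)
    if nodes > p >= p:
        emit(size)
    else:
        p = 10 + nums // size
    nums = nums * (nodes * nums)
    return nums

14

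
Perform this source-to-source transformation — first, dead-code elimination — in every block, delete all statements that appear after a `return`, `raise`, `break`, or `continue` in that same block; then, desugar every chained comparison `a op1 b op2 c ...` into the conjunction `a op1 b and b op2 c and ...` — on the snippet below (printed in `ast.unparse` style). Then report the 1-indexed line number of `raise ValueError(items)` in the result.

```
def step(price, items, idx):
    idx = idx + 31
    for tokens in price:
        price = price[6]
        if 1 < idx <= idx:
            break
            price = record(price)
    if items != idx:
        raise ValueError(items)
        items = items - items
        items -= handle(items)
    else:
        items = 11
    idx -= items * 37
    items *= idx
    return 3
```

Transformed code:
def step(price, items, idx):
    idx = idx + 31
    for tokens in price:
        price = price[6]
        if 1 < idx and idx <= idx:
            break
    if items != idx:
        raise ValueError(items)
    else:
        items = 11
    idx -= items * 37
    items *= idx
    return 3

8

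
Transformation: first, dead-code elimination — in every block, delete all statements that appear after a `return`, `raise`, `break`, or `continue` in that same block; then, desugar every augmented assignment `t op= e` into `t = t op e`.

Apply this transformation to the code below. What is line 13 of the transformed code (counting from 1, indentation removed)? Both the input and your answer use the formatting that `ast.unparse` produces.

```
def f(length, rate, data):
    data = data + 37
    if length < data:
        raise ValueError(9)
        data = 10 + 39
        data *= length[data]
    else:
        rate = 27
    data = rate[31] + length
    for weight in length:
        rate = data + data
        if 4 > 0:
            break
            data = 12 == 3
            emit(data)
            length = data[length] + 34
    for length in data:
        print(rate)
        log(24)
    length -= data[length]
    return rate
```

print(rate)

Transformed code:
def f(length, rate, data):
    data = data + 37
    if length < data:
        raise ValueError(9)
    else:
        rate = 27
    data = rate[31] + length
    for weight in length:
        rate = data + data
        if 4 > 0:
            break
    for length in data:
        print(rate)
        log(24)
    length = length - data[length]
    return rate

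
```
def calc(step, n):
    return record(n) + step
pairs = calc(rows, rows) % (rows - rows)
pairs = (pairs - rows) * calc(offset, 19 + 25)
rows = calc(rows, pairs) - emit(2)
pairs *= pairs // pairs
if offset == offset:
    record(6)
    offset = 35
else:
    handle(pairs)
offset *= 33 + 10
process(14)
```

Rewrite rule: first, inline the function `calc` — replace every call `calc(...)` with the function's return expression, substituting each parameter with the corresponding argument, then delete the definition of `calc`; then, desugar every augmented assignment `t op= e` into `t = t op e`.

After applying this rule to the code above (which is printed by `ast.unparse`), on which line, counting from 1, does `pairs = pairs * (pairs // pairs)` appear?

Transformed code:
pairs = (record(rows) + rows) % (rows - rows)
pairs = (pairs - rows) * (record(19 + 25) + offset)
rows = record(pairs) + rows - emit(2)
pairs = pairs * (pairs // pairs)
if offset == offset:
    record(6)
    offset = 35
else:
    handle(pairs)
offset = offset * (33 + 10)
process(14)

4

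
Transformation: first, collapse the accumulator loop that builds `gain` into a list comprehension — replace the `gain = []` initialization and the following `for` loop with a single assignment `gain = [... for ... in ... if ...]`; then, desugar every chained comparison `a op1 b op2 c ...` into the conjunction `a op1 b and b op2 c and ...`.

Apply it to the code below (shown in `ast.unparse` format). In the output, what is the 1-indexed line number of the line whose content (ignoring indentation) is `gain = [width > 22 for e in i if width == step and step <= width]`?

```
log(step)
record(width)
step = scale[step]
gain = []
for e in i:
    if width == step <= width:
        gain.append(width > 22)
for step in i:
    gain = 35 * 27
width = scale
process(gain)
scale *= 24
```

Transformed code:
log(step)
record(width)
step = scale[step]
gain = [width > 22 for e in i if width == step and step <= width]
for step in i:
    gain = 35 * 27
width = scale
process(gain)
scale *= 24

4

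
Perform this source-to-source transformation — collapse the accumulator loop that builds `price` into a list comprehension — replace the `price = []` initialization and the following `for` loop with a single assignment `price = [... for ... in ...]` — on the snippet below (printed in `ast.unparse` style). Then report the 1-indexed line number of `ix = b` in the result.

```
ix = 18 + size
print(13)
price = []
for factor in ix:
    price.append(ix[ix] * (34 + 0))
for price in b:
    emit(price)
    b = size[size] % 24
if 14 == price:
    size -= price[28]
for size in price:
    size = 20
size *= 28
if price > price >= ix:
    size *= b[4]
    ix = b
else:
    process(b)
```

14

Transformed code:
ix = 18 + size
print(13)
price = [ix[ix] * (34 + 0) for factor in ix]
for price in b:
    emit(price)
    b = size[size] % 24
if 14 == price:
    size -= price[28]
for size in price:
    size = 20
size *= 28
if price > price >= ix:
    size *= b[4]
    ix = b
else:
    process(b)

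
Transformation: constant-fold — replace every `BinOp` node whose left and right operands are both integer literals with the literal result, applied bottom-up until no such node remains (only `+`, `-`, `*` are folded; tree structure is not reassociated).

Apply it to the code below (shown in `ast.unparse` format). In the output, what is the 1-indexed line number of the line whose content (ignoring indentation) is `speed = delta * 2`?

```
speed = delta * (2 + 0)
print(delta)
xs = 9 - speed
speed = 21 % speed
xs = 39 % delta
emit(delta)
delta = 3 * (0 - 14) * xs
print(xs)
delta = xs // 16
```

1

Transformed code:
speed = delta * 2
print(delta)
xs = 9 - speed
speed = 21 % speed
xs = 39 % delta
emit(delta)
delta = -42 * xs
print(xs)
delta = xs // 16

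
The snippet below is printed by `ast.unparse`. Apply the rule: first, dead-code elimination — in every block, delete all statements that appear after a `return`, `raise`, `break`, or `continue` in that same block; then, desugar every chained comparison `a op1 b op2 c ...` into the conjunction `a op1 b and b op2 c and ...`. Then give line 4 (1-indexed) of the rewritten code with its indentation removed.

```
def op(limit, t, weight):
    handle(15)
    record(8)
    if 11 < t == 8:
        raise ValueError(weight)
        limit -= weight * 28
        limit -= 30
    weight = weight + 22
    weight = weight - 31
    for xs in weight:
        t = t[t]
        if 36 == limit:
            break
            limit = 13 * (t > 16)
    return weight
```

if 11 < t and t == 8:

Transformed code:
def op(limit, t, weight):
    handle(15)
    record(8)
    if 11 < t and t == 8:
        raise ValueError(weight)
    weight = weight + 22
    weight = weight - 31
    for xs in weight:
        t = t[t]
        if 36 == limit:
            break
    return weight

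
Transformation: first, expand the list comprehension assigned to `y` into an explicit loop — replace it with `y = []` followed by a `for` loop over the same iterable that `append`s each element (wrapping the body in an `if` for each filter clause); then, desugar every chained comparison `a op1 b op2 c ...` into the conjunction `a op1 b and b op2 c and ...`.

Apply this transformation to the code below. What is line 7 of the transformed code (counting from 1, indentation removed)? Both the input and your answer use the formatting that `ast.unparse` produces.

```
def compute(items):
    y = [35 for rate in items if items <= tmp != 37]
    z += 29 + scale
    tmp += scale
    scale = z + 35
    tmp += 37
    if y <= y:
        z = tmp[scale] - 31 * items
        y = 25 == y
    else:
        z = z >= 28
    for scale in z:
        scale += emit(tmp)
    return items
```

tmp += scale

Transformed code:
def compute(items):
    y = []
    for rate in items:
        if items <= tmp and tmp != 37:
            y.append(35)
    z += 29 + scale
    tmp += scale
    scale = z + 35
    tmp += 37
    if y <= y:
        z = tmp[scale] - 31 * items
        y = 25 == y
    else:
        z = z >= 28
    for scale in z:
        scale += emit(tmp)
    return items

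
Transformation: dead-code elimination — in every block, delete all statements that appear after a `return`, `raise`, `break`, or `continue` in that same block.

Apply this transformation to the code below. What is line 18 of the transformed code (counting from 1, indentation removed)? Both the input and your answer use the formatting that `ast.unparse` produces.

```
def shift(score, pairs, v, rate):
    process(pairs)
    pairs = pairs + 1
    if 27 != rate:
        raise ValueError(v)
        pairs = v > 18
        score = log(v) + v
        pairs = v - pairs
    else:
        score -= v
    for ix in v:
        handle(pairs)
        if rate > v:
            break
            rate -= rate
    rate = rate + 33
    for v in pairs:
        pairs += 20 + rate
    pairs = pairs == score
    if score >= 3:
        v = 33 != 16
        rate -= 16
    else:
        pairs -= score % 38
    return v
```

rate -= 16

Transformed code:
def shift(score, pairs, v, rate):
    process(pairs)
    pairs = pairs + 1
    if 27 != rate:
        raise ValueError(v)
    else:
        score -= v
    for ix in v:
        handle(pairs)
        if rate > v:
            break
    rate = rate + 33
    for v in pairs:
        pairs += 20 + rate
    pairs = pairs == score
    if score >= 3:
        v = 33 != 16
        rate -= 16
    else:
        pairs -= score % 38
    return v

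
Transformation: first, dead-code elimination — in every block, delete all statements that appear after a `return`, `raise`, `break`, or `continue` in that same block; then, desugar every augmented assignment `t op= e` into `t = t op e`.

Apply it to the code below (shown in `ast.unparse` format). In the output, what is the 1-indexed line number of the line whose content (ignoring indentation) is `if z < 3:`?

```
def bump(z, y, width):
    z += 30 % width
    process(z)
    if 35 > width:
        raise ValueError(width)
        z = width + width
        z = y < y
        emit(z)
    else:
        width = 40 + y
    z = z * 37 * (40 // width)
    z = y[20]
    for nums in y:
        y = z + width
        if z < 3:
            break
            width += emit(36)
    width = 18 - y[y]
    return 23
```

12

Transformed code:
def bump(z, y, width):
    z = z + 30 % width
    process(z)
    if 35 > width:
        raise ValueError(width)
    else:
        width = 40 + y
    z = z * 37 * (40 // width)
    z = y[20]
    for nums in y:
        y = z + width
        if z < 3:
            break
    width = 18 - y[y]
    return 23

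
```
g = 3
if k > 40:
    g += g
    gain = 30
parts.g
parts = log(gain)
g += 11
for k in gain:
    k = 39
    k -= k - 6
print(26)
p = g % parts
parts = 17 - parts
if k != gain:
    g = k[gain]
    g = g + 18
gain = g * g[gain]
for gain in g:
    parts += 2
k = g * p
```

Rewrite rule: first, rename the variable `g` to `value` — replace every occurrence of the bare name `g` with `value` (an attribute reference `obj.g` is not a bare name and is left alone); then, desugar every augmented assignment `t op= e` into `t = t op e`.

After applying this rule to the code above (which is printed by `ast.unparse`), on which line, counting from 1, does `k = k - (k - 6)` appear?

10

Transformed code:
value = 3
if k > 40:
    value = value + value
    gain = 30
parts.g
parts = log(gain)
value = value + 11
for k in gain:
    k = 39
    k = k - (k - 6)
print(26)
p = value % parts
parts = 17 - parts
if k != gain:
    value = k[gain]
    value = value + 18
gain = value * value[gain]
for gain in value:
    parts = parts + 2
k = value * p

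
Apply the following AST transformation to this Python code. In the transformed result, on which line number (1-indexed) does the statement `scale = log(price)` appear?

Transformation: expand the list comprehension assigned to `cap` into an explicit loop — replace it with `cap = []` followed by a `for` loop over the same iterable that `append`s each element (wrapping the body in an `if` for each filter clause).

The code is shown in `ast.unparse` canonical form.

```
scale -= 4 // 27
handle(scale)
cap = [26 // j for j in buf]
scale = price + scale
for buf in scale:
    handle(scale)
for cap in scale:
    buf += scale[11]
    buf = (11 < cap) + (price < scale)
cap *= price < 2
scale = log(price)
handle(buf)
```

13

Transformed code:
scale -= 4 // 27
handle(scale)
cap = []
for j in buf:
    cap.append(26 // j)
scale = price + scale
for buf in scale:
    handle(scale)
for cap in scale:
    buf += scale[11]
    buf = (11 < cap) + (price < scale)
cap *= price < 2
scale = log(price)
handle(buf)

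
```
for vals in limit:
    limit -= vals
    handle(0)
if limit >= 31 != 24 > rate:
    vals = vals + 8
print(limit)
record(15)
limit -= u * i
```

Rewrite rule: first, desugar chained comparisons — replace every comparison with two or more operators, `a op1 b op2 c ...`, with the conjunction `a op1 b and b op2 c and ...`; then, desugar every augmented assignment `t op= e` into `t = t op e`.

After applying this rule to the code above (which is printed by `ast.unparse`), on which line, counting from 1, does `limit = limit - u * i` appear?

8

Transformed code:
for vals in limit:
    limit = limit - vals
    handle(0)
if limit >= 31 and 31 != 24 and (24 > rate):
    vals = vals + 8
print(limit)
record(15)
limit = limit - u * i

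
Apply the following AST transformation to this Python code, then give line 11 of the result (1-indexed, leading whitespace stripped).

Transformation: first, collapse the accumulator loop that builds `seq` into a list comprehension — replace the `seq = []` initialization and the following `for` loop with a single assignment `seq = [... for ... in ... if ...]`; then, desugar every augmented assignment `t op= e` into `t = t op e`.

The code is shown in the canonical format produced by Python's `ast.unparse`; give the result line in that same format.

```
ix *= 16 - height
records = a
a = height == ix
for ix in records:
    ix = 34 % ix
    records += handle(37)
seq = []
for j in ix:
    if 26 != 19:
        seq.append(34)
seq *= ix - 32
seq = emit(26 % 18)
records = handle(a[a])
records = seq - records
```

Transformed code:
ix = ix * (16 - height)
records = a
a = height == ix
for ix in records:
    ix = 34 % ix
    records = records + handle(37)
seq = [34 for j in ix if 26 != 19]
seq = seq * (ix - 32)
seq = emit(26 % 18)
records = handle(a[a])
records = seq - records

records = seq - records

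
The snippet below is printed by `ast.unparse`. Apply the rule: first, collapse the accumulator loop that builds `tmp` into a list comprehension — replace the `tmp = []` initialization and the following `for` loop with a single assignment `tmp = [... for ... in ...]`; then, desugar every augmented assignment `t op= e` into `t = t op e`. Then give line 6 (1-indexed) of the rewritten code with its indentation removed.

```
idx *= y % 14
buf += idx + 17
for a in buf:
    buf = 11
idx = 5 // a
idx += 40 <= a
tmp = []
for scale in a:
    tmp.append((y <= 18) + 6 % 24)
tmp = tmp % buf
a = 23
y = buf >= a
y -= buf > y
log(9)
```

Transformed code:
idx = idx * (y % 14)
buf = buf + (idx + 17)
for a in buf:
    buf = 11
idx = 5 // a
idx = idx + (40 <= a)
tmp = [(y <= 18) + 6 % 24 for scale in a]
tmp = tmp % buf
a = 23
y = buf >= a
y = y - (buf > y)
log(9)

idx = idx + (40 <= a)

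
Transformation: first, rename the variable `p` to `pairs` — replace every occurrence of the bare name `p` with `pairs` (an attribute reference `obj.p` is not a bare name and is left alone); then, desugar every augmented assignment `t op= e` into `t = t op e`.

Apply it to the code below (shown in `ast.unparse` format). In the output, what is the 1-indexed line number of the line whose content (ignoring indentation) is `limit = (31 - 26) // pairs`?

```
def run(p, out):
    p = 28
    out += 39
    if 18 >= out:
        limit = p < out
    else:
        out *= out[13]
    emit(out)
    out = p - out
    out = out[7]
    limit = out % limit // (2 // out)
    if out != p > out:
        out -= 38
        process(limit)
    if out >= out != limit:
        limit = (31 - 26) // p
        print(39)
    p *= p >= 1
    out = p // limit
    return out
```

16

Transformed code:
def run(pairs, out):
    pairs = 28
    out = out + 39
    if 18 >= out:
        limit = pairs < out
    else:
        out = out * out[13]
    emit(out)
    out = pairs - out
    out = out[7]
    limit = out % limit // (2 // out)
    if out != pairs > out:
        out = out - 38
        process(limit)
    if out >= out != limit:
        limit = (31 - 26) // pairs
        print(39)
    pairs = pairs * (pairs >= 1)
    out = pairs // limit
    return out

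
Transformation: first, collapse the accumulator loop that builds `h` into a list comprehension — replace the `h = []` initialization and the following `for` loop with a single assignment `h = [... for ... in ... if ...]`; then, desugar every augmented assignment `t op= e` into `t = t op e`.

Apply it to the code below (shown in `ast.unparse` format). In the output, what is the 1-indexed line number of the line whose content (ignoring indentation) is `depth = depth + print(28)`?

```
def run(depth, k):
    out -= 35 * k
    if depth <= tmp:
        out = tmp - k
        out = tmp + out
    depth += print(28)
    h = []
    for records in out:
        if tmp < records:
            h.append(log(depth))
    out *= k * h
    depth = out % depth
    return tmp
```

Transformed code:
def run(depth, k):
    out = out - 35 * k
    if depth <= tmp:
        out = tmp - k
        out = tmp + out
    depth = depth + print(28)
    h = [log(depth) for records in out if tmp < records]
    out = out * (k * h)
    depth = out % depth
    return tmp

6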